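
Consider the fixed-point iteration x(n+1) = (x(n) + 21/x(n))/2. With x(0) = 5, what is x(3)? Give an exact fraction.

x(1) = (5 + 21/5)/2 = 23/5.
x(2) = (23/5 + 21/(23/5))/2 = 527/115.
x(3) = (527/115 + 21/(527/115))/2 = 277727/60605.

277727/60605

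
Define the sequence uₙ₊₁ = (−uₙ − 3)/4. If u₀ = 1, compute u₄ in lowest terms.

u₁ = (−1 − 3)/4 = −1.
u₂ = (−(−1) − 3)/4 = −1/2.
u₃ = (−(−1/2) − 3)/4 = −5/8.
u₄ = (−(−5/8) − 3)/4 = −19/32.

−19/32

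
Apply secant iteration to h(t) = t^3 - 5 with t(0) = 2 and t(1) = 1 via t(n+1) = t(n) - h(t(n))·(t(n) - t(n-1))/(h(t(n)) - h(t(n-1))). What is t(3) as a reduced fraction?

443/247

h(2) = 3, h(1) = -4. t(2) = 1 - (-4)·(1 - 2)/((-4) - 3) = 11/7.
h(1) = -4, h(11/7) = -384/343. t(3) = (11/7) - (-384/343)·((11/7) - 1)/((-384/343) - (-4)) = 443/247.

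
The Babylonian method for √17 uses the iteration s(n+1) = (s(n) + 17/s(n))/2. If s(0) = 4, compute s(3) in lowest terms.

s(1) = (4 + 17/4)/2 = 33/8.
s(2) = (33/8 + 17/(33/8))/2 = 2177/528.
s(3) = (2177/528 + 17/(2177/528))/2 = 9478657/2298912.

9478657/2298912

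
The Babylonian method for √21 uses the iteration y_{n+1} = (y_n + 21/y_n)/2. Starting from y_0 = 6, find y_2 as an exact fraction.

697/152

y_1 = (6 + 21/6)/2 = 19/4.
y_2 = (19/4 + 21/(19/4))/2 = 697/152.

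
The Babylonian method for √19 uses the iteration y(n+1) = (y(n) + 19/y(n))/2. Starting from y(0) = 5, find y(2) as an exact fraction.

y(1) = (5 + 19/5)/2 = 22/5.
y(2) = (22/5 + 19/(22/5))/2 = 959/220.

959/220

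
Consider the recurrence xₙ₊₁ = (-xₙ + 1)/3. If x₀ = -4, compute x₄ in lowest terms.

16/81

x₁ = (-(-4) + 1)/3 = 5/3.
x₂ = (-(5/3) + 1)/3 = -2/9.
x₃ = (-(-2/9) + 1)/3 = 11/27.
x₄ = (-(11/27) + 1)/3 = 16/81.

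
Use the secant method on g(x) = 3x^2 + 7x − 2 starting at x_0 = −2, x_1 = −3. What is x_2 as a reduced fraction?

g(−2) = −4, g(−3) = 4. x_2 = (−3) − 4·((−3) − (−2))/(4 − (−4)) = −5/2.

−5/2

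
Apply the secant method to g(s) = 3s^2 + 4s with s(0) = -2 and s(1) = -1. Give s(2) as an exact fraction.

g(-2) = 4, g(-1) = -1. s(2) = (-1) - (-1)·((-1) - (-2))/((-1) - 4) = -6/5.

-6/5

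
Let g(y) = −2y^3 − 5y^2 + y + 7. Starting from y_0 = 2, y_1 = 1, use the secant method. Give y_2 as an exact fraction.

g(2) = −27, g(1) = 1. y_2 = 1 − 1·(1 − 2)/(1 − (−27)) = 29/28.

29/28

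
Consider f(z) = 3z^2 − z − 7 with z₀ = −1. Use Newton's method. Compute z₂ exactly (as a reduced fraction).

−643/469

f'(z) = 6z − 1.
f(−1) = −3, f'(−1) = −7, so z₁ = (−1) − (−3)/(−7) = −10/7.
f(−10/7) = 27/49, f'(−10/7) = −67/7, so z₂ = (−10/7) − (27/49)/(−67/7) = −643/469.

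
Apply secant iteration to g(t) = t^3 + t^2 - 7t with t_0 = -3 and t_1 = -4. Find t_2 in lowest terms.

-72/23

g(-3) = 3, g(-4) = -20. t_2 = (-4) - (-20)·((-4) - (-3))/((-20) - 3) = -72/23.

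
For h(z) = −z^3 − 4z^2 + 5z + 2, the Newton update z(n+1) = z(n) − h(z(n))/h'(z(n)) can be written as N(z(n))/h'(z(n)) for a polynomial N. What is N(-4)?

62

h'(z) = −3z^2 − 8z + 5.
N(z) = z·h'(z) − h(z) = z·(−3z^2 − 8z + 5) − (−z^3 − 4z^2 + 5z + 2) = −2z^3 − 4z^2 − 2.
N(-4) = 62.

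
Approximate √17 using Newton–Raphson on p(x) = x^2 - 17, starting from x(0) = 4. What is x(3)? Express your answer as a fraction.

9478657/2298912

p'(x) = 2x.
p(4) = -1, p'(4) = 8, so x(1) = 4 - (-1)/8 = 33/8.
p(33/8) = 1/64, p'(33/8) = 33/4, so x(2) = (33/8) - (1/64)/(33/4) = 2177/528.
p(2177/528) = 1/278784, p'(2177/528) = 2177/264, so x(3) = (2177/528) - (1/278784)/(2177/264) = 9478657/2298912.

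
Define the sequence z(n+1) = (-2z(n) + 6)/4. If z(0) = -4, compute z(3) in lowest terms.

13/8

z(1) = (-2·(-4) + 6)/4 = 7/2.
z(2) = (-2·(7/2) + 6)/4 = -1/4.
z(3) = (-2·(-1/4) + 6)/4 = 13/8.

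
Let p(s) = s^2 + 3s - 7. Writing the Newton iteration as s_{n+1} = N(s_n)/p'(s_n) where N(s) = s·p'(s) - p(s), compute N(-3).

16

p'(s) = 2s + 3.
N(s) = s·p'(s) - p(s) = s·(2s + 3) - (s^2 + 3s - 7) = s^2 + 7.
N(-3) = 16.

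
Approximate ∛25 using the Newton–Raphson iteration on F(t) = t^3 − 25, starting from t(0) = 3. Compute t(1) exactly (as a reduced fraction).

79/27

F'(t) = 3t^2.
F(3) = 2, F'(3) = 27, so t(1) = 3 − 2/27 = 79/27.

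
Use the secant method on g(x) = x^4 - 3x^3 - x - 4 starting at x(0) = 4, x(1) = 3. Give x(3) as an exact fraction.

g(4) = 56, g(3) = -7. x(2) = 3 - (-7)·(3 - 4)/((-7) - 56) = 28/9.
g(3) = -7, g(28/9) = -24704/6561. x(3) = (28/9) - (-24704/6561)·((28/9) - 3)/((-24704/6561) - (-7)) = 68772/21223.

68772/21223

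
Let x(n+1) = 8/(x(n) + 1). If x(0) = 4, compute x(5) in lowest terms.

x(1) = 8/(4 + 1) = 8/5.
x(2) = 8/(8/5 + 1) = 40/13.
x(3) = 8/(40/13 + 1) = 104/53.
x(4) = 8/(104/53 + 1) = 424/157.
x(5) = 8/(424/157 + 1) = 1256/581.

1256/581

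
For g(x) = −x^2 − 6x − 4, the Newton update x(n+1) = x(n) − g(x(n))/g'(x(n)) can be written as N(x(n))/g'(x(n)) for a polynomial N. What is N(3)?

−5

g'(x) = −2x − 6.
N(x) = x·g'(x) − g(x) = x·(−2x − 6) − (−x^2 − 6x − 4) = −x^2 + 4.
N(3) = −5.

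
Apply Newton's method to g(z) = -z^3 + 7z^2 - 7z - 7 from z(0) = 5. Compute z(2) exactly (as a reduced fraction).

g'(z) = -3z^2 + 14z - 7.
g(5) = 8, g'(5) = -12, so z(1) = 5 - 8/(-12) = 17/3.
g(17/3) = -104/27, g'(17/3) = -24, so z(2) = (17/3) - (-104/27)/(-24) = 446/81.

446/81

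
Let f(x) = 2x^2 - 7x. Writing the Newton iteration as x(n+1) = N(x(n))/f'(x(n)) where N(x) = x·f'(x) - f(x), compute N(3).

18

f'(x) = 4x - 7.
N(x) = x·f'(x) - f(x) = x·(4x - 7) - (2x^2 - 7x) = 2x^2.
N(3) = 18.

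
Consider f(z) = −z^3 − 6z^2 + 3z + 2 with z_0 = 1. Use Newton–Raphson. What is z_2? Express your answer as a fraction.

791/981

f'(z) = −3z^2 − 12z + 3.
f(1) = −2, f'(1) = −12, so z_1 = 1 − (−2)/(−12) = 5/6.
f(5/6) = −53/216, f'(5/6) = −109/12, so z_2 = (5/6) − (−53/216)/(−109/12) = 791/981.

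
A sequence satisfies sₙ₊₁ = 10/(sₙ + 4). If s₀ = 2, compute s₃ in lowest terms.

85/49

s₁ = 10/(2 + 4) = 5/3.
s₂ = 10/(5/3 + 4) = 30/17.
s₃ = 10/(30/17 + 4) = 85/49.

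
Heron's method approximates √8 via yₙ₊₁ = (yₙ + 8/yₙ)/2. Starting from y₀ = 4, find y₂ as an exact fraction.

17/6

y₁ = (4 + 8/4)/2 = 3.
y₂ = (3 + 8/3)/2 = 17/6.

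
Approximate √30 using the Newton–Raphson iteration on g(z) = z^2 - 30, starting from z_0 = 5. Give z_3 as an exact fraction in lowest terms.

g'(z) = 2z.
g(5) = -5, g'(5) = 10, so z_1 = 5 - (-5)/10 = 11/2.
g(11/2) = 1/4, g'(11/2) = 11, so z_2 = (11/2) - (1/4)/11 = 241/44.
g(241/44) = 1/1936, g'(241/44) = 241/22, so z_3 = (241/44) - (1/1936)/(241/22) = 116161/21208.

116161/21208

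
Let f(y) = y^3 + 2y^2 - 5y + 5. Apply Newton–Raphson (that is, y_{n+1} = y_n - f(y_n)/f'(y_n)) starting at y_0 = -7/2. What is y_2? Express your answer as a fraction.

-5807371/1564982

f'(y) = 3y^2 + 4y - 5.
f(-7/2) = 33/8, f'(-7/2) = 71/4, so y_1 = (-7/2) - (33/8)/(71/4) = -265/71.
f(-265/71) = -168795/357911, f'(-265/71) = 110210/5041, so y_2 = (-265/71) - (-168795/357911)/(110210/5041) = -5807371/1564982.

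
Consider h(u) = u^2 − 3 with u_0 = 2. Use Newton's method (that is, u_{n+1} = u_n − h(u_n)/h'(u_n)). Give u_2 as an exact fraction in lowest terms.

97/56

h'(u) = 2u.
h(2) = 1, h'(2) = 4, so u_1 = 2 − 1/4 = 7/4.
h(7/4) = 1/16, h'(7/4) = 7/2, so u_2 = (7/4) − (1/16)/(7/2) = 97/56.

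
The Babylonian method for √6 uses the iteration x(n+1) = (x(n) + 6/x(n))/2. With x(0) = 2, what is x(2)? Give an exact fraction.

49/20

x(1) = (2 + 6/2)/2 = 5/2.
x(2) = (5/2 + 6/(5/2))/2 = 49/20.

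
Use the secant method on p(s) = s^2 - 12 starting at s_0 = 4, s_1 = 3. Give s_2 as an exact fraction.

p(4) = 4, p(3) = -3. s_2 = 3 - (-3)·(3 - 4)/((-3) - 4) = 24/7.

24/7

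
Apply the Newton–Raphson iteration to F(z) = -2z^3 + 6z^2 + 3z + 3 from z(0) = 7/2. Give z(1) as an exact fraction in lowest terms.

202/57

F'(z) = -6z^2 + 12z + 3.
F(7/2) = 5/4, F'(7/2) = -57/2, so z(1) = (7/2) - (5/4)/(-57/2) = 202/57.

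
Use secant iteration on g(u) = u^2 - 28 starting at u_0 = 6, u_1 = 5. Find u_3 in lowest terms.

598/113

g(6) = 8, g(5) = -3. u_2 = 5 - (-3)·(5 - 6)/((-3) - 8) = 58/11.
g(5) = -3, g(58/11) = -24/121. u_3 = (58/11) - (-24/121)·((58/11) - 5)/((-24/121) - (-3)) = 598/113.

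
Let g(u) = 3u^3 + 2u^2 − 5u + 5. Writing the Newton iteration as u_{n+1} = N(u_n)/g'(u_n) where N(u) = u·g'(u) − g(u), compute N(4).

g'(u) = 9u^2 + 4u − 5.
N(u) = u·g'(u) − g(u) = u·(9u^2 + 4u − 5) − (3u^3 + 2u^2 − 5u + 5) = 6u^3 + 2u^2 − 5.
N(4) = 411.

411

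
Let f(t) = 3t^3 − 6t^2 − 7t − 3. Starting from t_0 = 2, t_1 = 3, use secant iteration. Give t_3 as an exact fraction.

40701/13967

f(2) = −17, f(3) = 3. t_2 = 3 − 3·(3 − 2)/(3 − (−17)) = 57/20.
f(3) = 3, f(57/20) = −17901/8000. t_3 = (57/20) − (−17901/8000)·((57/20) − 3)/((−17901/8000) − 3) = 40701/13967.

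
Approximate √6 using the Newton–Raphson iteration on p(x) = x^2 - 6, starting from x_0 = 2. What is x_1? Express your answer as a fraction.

5/2

p'(x) = 2x.
p(2) = -2, p'(2) = 4, so x_1 = 2 - (-2)/4 = 5/2.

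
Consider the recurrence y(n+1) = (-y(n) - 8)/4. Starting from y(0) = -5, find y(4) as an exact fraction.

-413/256

y(1) = (-(-5) - 8)/4 = -3/4.
y(2) = (-(-3/4) - 8)/4 = -29/16.
y(3) = (-(-29/16) - 8)/4 = -99/64.
y(4) = (-(-99/64) - 8)/4 = -413/256.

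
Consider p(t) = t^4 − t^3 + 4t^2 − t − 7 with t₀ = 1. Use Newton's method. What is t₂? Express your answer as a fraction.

p'(t) = 4t^3 − 3t^2 + 8t − 1.
p(1) = −4, p'(1) = 8, so t₁ = 1 − (−4)/8 = 3/2.
p(3/2) = 35/16, p'(3/2) = 71/4, so t₂ = (3/2) − (35/16)/(71/4) = 391/284.

391/284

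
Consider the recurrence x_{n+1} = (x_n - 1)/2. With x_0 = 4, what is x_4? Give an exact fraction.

-11/16

x_1 = (4 - 1)/2 = 3/2.
x_2 = ((3/2) - 1)/2 = 1/4.
x_3 = ((1/4) - 1)/2 = -3/8.
x_4 = ((-3/8) - 1)/2 = -11/16.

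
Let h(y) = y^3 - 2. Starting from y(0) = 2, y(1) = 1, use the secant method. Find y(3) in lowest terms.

218/169

h(2) = 6, h(1) = -1. y(2) = 1 - (-1)·(1 - 2)/((-1) - 6) = 8/7.
h(1) = -1, h(8/7) = -174/343. y(3) = (8/7) - (-174/343)·((8/7) - 1)/((-174/343) - (-1)) = 218/169.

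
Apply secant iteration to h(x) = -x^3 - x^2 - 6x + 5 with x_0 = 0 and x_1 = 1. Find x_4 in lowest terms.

h(0) = 5, h(1) = -3. x_2 = 1 - (-3)·(1 - 0)/((-3) - 5) = 5/8.
h(1) = -3, h(5/8) = 315/512. x_3 = (5/8) - (315/512)·((5/8) - 1)/((315/512) - (-3)) = 425/617.
h(5/8) = 315/512, h(425/617) = 15457365/234885113. x_4 = (425/617) - (15457365/234885113)·((425/617) - (5/8))/((15457365/234885113) - (315/512)) = 20870015/29965823.

20870015/29965823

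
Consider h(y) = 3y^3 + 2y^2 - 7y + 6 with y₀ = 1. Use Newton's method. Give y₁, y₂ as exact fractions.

y₁ = 1/3, y₂ = 25/21

h'(y) = 9y^2 + 4y - 7.
h(1) = 4, h'(1) = 6, so y₁ = 1 - 4/6 = 1/3.
h(1/3) = 4, h'(1/3) = -14/3, so y₂ = (1/3) - 4/(-14/3) = 25/21.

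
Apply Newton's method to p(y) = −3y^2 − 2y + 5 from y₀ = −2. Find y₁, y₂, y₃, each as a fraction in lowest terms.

y₁ = −17/10, y₂ = −1367/820, y₃ = −8968067/5380840

p'(y) = −6y − 2.
p(−2) = −3, p'(−2) = 10, so y₁ = (−2) − (−3)/10 = −17/10.
p(−17/10) = −27/100, p'(−17/10) = 41/5, so y₂ = (−17/10) − (−27/100)/(41/5) = −1367/820.
p(−1367/820) = −2187/672400, p'(−1367/820) = 3281/410, so y₃ = (−1367/820) − (−2187/672400)/(3281/410) = −8968067/5380840.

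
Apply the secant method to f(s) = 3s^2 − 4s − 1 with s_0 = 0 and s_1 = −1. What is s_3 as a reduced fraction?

−5/26

f(0) = −1, f(−1) = 6. s_2 = (−1) − 6·((−1) − 0)/(6 − (−1)) = −1/7.
f(−1) = 6, f(−1/7) = −18/49. s_3 = (−1/7) − (−18/49)·((−1/7) − (−1))/((−18/49) − 6) = −5/26.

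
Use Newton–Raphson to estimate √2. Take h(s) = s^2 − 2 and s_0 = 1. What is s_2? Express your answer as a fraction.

h'(s) = 2s.
h(1) = −1, h'(1) = 2, so s_1 = 1 − (−1)/2 = 3/2.
h(3/2) = 1/4, h'(3/2) = 3, so s_2 = (3/2) − (1/4)/3 = 17/12.

17/12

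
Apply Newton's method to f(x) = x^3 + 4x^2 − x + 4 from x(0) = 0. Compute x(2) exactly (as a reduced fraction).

188/79

f'(x) = 3x^2 + 8x − 1.
f(0) = 4, f'(0) = −1, so x(1) = 0 − 4/(−1) = 4.
f(4) = 128, f'(4) = 79, so x(2) = 4 − 128/79 = 188/79.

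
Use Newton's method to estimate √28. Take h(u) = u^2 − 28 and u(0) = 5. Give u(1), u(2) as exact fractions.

h'(u) = 2u.
h(5) = −3, h'(5) = 10, so u(1) = 5 − (−3)/10 = 53/10.
h(53/10) = 9/100, h'(53/10) = 53/5, so u(2) = (53/10) − (9/100)/(53/5) = 5609/1060.

u(1) = 53/10, u(2) = 5609/1060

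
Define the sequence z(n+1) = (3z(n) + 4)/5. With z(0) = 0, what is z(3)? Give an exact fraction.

z(1) = (3·0 + 4)/5 = 4/5.
z(2) = (3·(4/5) + 4)/5 = 32/25.
z(3) = (3·(32/25) + 4)/5 = 196/125.

196/125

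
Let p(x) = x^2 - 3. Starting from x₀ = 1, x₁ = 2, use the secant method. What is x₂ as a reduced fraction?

5/3

p(1) = -2, p(2) = 1. x₂ = 2 - 1·(2 - 1)/(1 - (-2)) = 5/3.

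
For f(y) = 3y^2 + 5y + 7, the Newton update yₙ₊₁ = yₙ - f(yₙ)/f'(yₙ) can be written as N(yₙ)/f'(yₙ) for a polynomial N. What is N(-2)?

f'(y) = 6y + 5.
N(y) = y·f'(y) - f(y) = y·(6y + 5) - (3y^2 + 5y + 7) = 3y^2 - 7.
N(-2) = 5.

5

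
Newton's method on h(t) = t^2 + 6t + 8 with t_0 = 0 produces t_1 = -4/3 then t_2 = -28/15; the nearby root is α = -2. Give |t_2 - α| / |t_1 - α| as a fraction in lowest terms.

t_1 - α = -4/3 - (-2) = -4/3 + 2 = 2/3, so |t_1 - α| = 2/3.
t_2 - α = -28/15 - (-2) = -28/15 + 2 = 2/15, so |t_2 - α| = 2/15.
Ratio = (2/15) / (2/3) = 1/5.

1/5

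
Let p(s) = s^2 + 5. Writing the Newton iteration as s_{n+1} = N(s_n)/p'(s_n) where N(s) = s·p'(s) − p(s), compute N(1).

p'(s) = 2s.
N(s) = s·p'(s) − p(s) = s·(2s) − (s^2 + 5) = s^2 − 5.
N(1) = −4.

−4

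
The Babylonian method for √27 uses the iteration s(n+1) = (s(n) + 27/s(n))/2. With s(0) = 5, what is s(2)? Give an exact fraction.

1351/260

s(1) = (5 + 27/5)/2 = 26/5.
s(2) = (26/5 + 27/(26/5))/2 = 1351/260.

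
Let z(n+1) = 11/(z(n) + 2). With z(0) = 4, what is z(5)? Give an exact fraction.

z(1) = 11/(4 + 2) = 11/6.
z(2) = 11/(11/6 + 2) = 66/23.
z(3) = 11/(66/23 + 2) = 253/112.
z(4) = 11/(253/112 + 2) = 1232/477.
z(5) = 11/(1232/477 + 2) = 5247/2186.

5247/2186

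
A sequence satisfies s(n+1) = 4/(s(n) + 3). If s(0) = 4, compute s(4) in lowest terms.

412/409

s(1) = 4/(4 + 3) = 4/7.
s(2) = 4/(4/7 + 3) = 28/25.
s(3) = 4/(28/25 + 3) = 100/103.
s(4) = 4/(100/103 + 3) = 412/409.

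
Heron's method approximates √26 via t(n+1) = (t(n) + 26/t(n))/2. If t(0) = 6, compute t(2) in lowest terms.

t(1) = (6 + 26/6)/2 = 31/6.
t(2) = (31/6 + 26/(31/6))/2 = 1897/372.

1897/372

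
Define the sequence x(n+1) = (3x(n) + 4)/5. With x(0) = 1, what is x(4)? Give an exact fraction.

1169/625

x(1) = (3·1 + 4)/5 = 7/5.
x(2) = (3·(7/5) + 4)/5 = 41/25.
x(3) = (3·(41/25) + 4)/5 = 223/125.
x(4) = (3·(223/125) + 4)/5 = 1169/625.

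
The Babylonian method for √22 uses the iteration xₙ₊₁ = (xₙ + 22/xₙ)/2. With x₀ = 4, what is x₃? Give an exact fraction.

1016657/216752

x₁ = (4 + 22/4)/2 = 19/4.
x₂ = (19/4 + 22/(19/4))/2 = 713/152.
x₃ = (713/152 + 22/(713/152))/2 = 1016657/216752.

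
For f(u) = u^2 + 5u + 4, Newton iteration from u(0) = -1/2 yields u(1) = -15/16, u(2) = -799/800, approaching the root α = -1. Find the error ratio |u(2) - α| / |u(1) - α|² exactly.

8/25

u(1) - α = -15/16 - (-1) = -15/16 + 1 = 1/16, so |u(1) - α| = 1/16.
u(2) - α = -799/800 - (-1) = -799/800 + 1 = 1/800, so |u(2) - α| = 1/800.
|u(1) - α|² = 1/256.
Ratio = (1/800) / (1/256) = 8/25.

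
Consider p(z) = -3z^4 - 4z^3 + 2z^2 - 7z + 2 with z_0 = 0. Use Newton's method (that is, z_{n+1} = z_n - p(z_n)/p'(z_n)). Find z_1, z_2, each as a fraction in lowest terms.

p'(z) = -12z^3 - 12z^2 + 4z - 7.
p(0) = 2, p'(0) = -7, so z_1 = 0 - 2/(-7) = 2/7.
p(2/7) = 120/2401, p'(2/7) = -2441/343, so z_2 = (2/7) - (120/2401)/(-2441/343) = 5002/17087.

z_1 = 2/7, z_2 = 5002/17087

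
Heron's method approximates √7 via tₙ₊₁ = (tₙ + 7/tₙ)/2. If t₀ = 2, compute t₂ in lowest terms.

t₁ = (2 + 7/2)/2 = 11/4.
t₂ = (11/4 + 7/(11/4))/2 = 233/88.

233/88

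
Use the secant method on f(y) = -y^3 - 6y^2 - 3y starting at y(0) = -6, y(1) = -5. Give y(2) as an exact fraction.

-75/14

f(-6) = 18, f(-5) = -10. y(2) = (-5) - (-10)·((-5) - (-6))/((-10) - 18) = -75/14.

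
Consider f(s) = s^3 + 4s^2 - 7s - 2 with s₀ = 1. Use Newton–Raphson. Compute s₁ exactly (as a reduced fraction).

2

f'(s) = 3s^2 + 8s - 7.
f(1) = -4, f'(1) = 4, so s₁ = 1 - (-4)/4 = 2.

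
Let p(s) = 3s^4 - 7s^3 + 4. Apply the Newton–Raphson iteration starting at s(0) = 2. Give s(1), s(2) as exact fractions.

p'(s) = 12s^3 - 21s^2.
p(2) = -4, p'(2) = 12, so s(1) = 2 - (-4)/12 = 7/3.
p(7/3) = 4, p'(7/3) = 343/9, so s(2) = (7/3) - 4/(343/9) = 2293/1029.

s(1) = 7/3, s(2) = 2293/1029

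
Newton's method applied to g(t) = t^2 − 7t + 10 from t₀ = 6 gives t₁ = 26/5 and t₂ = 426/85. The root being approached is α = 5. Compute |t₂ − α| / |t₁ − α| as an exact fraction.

t₁ − α = 26/5 − 5 = 1/5, so |t₁ − α| = 1/5.
t₂ − α = 426/85 − 5 = 1/85, so |t₂ − α| = 1/85.
Ratio = (1/85) / (1/5) = 1/17.

1/17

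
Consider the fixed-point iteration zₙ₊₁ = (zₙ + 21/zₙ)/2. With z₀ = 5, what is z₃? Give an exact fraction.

277727/60605

z₁ = (5 + 21/5)/2 = 23/5.
z₂ = (23/5 + 21/(23/5))/2 = 527/115.
z₃ = (527/115 + 21/(527/115))/2 = 277727/60605.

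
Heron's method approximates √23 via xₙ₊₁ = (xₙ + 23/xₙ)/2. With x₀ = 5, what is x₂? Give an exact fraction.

1151/240

x₁ = (5 + 23/5)/2 = 24/5.
x₂ = (24/5 + 23/(24/5))/2 = 1151/240.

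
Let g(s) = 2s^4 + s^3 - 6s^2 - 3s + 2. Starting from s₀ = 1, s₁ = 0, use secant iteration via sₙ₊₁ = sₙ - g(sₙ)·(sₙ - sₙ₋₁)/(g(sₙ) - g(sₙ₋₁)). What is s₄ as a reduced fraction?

4838589/12318767

g(1) = -4, g(0) = 2. s₂ = 0 - 2·(0 - 1)/(2 - (-4)) = 1/3.
g(0) = 2, g(1/3) = 32/81. s₃ = (1/3) - (32/81)·((1/3) - 0)/((32/81) - 2) = 27/65.
g(1/3) = 32/81, g(27/65) = -2681248/17850625. s₄ = (27/65) - (-2681248/17850625)·((27/65) - (1/3))/((-2681248/17850625) - (32/81)) = 4838589/12318767.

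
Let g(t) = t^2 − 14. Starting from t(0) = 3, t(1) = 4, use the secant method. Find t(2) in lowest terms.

g(3) = −5, g(4) = 2. t(2) = 4 − 2·(4 − 3)/(2 − (−5)) = 26/7.

26/7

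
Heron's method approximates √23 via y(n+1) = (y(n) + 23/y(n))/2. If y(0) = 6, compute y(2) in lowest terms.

y(1) = (6 + 23/6)/2 = 59/12.
y(2) = (59/12 + 23/(59/12))/2 = 6793/1416.

6793/1416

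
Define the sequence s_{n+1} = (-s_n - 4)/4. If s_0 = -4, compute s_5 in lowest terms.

-51/64

s_1 = (-(-4) - 4)/4 = 0.
s_2 = (-0 - 4)/4 = -1.
s_3 = (-(-1) - 4)/4 = -3/4.
s_4 = (-(-3/4) - 4)/4 = -13/16.
s_5 = (-(-13/16) - 4)/4 = -51/64.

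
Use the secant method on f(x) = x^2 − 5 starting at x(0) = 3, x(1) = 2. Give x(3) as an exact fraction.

f(3) = 4, f(2) = −1. x(2) = 2 − (−1)·(2 − 3)/((−1) − 4) = 11/5.
f(2) = −1, f(11/5) = −4/25. x(3) = (11/5) − (−4/25)·((11/5) − 2)/((−4/25) − (−1)) = 47/21.

47/21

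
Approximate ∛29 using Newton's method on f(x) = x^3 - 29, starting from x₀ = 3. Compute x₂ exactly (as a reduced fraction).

f'(x) = 3x^2.
f(3) = -2, f'(3) = 27, so x₁ = 3 - (-2)/27 = 83/27.
f(83/27) = 980/19683, f'(83/27) = 6889/243, so x₂ = (83/27) - (980/19683)/(6889/243) = 1714381/558009.

1714381/558009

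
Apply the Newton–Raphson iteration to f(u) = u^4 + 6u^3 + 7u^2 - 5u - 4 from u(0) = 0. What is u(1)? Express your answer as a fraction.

-4/5

f'(u) = 4u^3 + 18u^2 + 14u - 5.
f(0) = -4, f'(0) = -5, so u(1) = 0 - (-4)/(-5) = -4/5.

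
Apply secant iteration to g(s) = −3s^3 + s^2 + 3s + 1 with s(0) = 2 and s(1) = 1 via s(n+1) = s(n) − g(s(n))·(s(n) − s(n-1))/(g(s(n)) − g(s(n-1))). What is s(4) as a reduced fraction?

g(2) = −13, g(1) = 2. s(2) = 1 − 2·(1 − 2)/(2 − (−13)) = 17/15.
g(1) = 2, g(17/15) = 494/375. s(3) = (17/15) − (494/375)·((17/15) − 1)/((494/375) − 2) = 89/64.
g(17/15) = 494/375, g(89/64) = −252187/262144. s(4) = (89/64) − (−252187/262144)·((89/64) − (17/15))/((−252187/262144) − (494/375)) = 1163013/907163.

1163013/907163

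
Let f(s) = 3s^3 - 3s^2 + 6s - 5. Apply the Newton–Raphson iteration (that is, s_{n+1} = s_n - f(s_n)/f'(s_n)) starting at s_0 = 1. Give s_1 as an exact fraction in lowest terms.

8/9

f'(s) = 9s^2 - 6s + 6.
f(1) = 1, f'(1) = 9, so s_1 = 1 - 1/9 = 8/9.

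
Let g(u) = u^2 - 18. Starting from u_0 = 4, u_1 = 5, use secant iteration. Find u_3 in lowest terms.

352/83

g(4) = -2, g(5) = 7. u_2 = 5 - 7·(5 - 4)/(7 - (-2)) = 38/9.
g(5) = 7, g(38/9) = -14/81. u_3 = (38/9) - (-14/81)·((38/9) - 5)/((-14/81) - 7) = 352/83.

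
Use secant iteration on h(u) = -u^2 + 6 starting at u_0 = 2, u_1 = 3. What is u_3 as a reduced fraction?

h(2) = 2, h(3) = -3. u_2 = 3 - (-3)·(3 - 2)/((-3) - 2) = 12/5.
h(3) = -3, h(12/5) = 6/25. u_3 = (12/5) - (6/25)·((12/5) - 3)/((6/25) - (-3)) = 22/9.

22/9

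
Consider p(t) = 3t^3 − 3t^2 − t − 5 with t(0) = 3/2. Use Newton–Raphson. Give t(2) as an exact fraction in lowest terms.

2102401/1205359

p'(t) = 9t^2 − 6t − 1.
p(3/2) = −25/8, p'(3/2) = 41/4, so t(1) = (3/2) − (−25/8)/(41/4) = 74/41.
p(74/41) = 73125/68921, p'(74/41) = 29399/1681, so t(2) = (74/41) − (73125/68921)/(29399/1681) = 2102401/1205359.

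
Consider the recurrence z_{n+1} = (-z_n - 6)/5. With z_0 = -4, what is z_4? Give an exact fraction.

z_1 = (-(-4) - 6)/5 = -2/5.
z_2 = (-(-2/5) - 6)/5 = -28/25.
z_3 = (-(-28/25) - 6)/5 = -122/125.
z_4 = (-(-122/125) - 6)/5 = -628/625.

-628/625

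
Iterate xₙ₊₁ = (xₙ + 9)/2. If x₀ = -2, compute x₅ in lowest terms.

277/32

x₁ = ((-2) + 9)/2 = 7/2.
x₂ = ((7/2) + 9)/2 = 25/4.
x₃ = ((25/4) + 9)/2 = 61/8.
x₄ = ((61/8) + 9)/2 = 133/16.
x₅ = ((133/16) + 9)/2 = 277/32.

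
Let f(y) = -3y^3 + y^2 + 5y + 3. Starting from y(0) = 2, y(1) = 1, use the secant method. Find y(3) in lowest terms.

1042/535

f(2) = -7, f(1) = 6. y(2) = 1 - 6·(1 - 2)/(6 - (-7)) = 19/13.
f(1) = 6, f(19/13) = 6762/2197. y(3) = (19/13) - (6762/2197)·((19/13) - 1)/((6762/2197) - 6) = 1042/535.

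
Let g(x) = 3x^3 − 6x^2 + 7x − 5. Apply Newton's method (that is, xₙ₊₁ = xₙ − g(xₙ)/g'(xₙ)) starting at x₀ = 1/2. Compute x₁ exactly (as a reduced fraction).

17/13

g'(x) = 9x^2 − 12x + 7.
g(1/2) = −21/8, g'(1/2) = 13/4, so x₁ = (1/2) − (−21/8)/(13/4) = 17/13.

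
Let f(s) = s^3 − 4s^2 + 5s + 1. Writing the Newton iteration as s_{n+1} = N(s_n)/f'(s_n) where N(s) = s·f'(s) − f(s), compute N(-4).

−193

f'(s) = 3s^2 − 8s + 5.
N(s) = s·f'(s) − f(s) = s·(3s^2 − 8s + 5) − (s^3 − 4s^2 + 5s + 1) = 2s^3 − 4s^2 − 1.
N(-4) = −193.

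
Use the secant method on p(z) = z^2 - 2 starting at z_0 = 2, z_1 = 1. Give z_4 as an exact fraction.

p(2) = 2, p(1) = -1. z_2 = 1 - (-1)·(1 - 2)/((-1) - 2) = 4/3.
p(1) = -1, p(4/3) = -2/9. z_3 = (4/3) - (-2/9)·((4/3) - 1)/((-2/9) - (-1)) = 10/7.
p(4/3) = -2/9, p(10/7) = 2/49. z_4 = (10/7) - (2/49)·((10/7) - (4/3))/((2/49) - (-2/9)) = 41/29.

41/29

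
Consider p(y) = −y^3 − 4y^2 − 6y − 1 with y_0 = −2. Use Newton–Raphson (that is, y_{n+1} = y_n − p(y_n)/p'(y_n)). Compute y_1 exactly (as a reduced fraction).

p'(y) = −3y^2 − 8y − 6.
p(−2) = 3, p'(−2) = −2, so y_1 = (−2) − 3/(−2) = −1/2.

−1/2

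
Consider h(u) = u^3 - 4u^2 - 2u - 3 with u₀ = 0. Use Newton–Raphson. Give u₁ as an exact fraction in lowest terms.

-3/2

h'(u) = 3u^2 - 8u - 2.
h(0) = -3, h'(0) = -2, so u₁ = 0 - (-3)/(-2) = -3/2.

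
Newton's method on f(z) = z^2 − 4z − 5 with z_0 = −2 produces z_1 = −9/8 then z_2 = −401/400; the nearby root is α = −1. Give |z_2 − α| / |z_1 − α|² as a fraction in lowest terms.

z_1 − α = −9/8 − (−1) = −9/8 + 1 = −1/8, so |z_1 − α| = 1/8.
z_2 − α = −401/400 − (−1) = −401/400 + 1 = −1/400, so |z_2 − α| = 1/400.
|z_1 − α|² = 1/64.
Ratio = (1/400) / (1/64) = 4/25.

4/25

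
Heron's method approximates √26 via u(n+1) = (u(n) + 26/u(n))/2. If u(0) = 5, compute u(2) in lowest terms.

5201/1020

u(1) = (5 + 26/5)/2 = 51/10.
u(2) = (51/10 + 26/(51/10))/2 = 5201/1020.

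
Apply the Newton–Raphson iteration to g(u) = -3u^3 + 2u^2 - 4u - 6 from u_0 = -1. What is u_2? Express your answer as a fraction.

-26303/32912

g'(u) = -9u^2 + 4u - 4.
g(-1) = 3, g'(-1) = -17, so u_1 = (-1) - 3/(-17) = -14/17.
g(-14/17) = 1602/4913, g'(-14/17) = -3872/289, so u_2 = (-14/17) - (1602/4913)/(-3872/289) = -26303/32912.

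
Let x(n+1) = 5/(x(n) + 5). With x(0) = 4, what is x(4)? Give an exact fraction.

59/69

x(1) = 5/(4 + 5) = 5/9.
x(2) = 5/(5/9 + 5) = 9/10.
x(3) = 5/(9/10 + 5) = 50/59.
x(4) = 5/(50/59 + 5) = 59/69.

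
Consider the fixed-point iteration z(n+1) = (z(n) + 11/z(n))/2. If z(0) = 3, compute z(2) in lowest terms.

199/60

z(1) = (3 + 11/3)/2 = 10/3.
z(2) = (10/3 + 11/(10/3))/2 = 199/60.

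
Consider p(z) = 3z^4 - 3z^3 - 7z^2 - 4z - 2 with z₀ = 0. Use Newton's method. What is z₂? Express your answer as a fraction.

-25/12

p'(z) = 12z^3 - 9z^2 - 14z - 4.
p(0) = -2, p'(0) = -4, so z₁ = 0 - (-2)/(-4) = -1/2.
p(-1/2) = -19/16, p'(-1/2) = -3/4, so z₂ = (-1/2) - (-19/16)/(-3/4) = -25/12.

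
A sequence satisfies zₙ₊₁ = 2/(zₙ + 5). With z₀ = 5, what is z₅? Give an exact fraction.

z₁ = 2/(5 + 5) = 1/5.
z₂ = 2/(1/5 + 5) = 5/13.
z₃ = 2/(5/13 + 5) = 13/35.
z₄ = 2/(13/35 + 5) = 35/94.
z₅ = 2/(35/94 + 5) = 188/505.

188/505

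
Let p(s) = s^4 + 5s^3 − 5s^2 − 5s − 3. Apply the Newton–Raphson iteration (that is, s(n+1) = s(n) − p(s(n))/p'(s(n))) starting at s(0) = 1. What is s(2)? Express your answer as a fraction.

p'(s) = 4s^3 + 15s^2 − 10s − 5.
p(1) = −7, p'(1) = 4, so s(1) = 1 − (−7)/4 = 11/4.
p(11/4) = 27293/256, p'(11/4) = 1313/8, so s(2) = (11/4) − (27293/256)/(1313/8) = 88251/42016.

88251/42016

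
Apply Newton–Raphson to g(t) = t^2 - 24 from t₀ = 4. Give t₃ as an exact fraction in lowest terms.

4801/980

g'(t) = 2t.
g(4) = -8, g'(4) = 8, so t₁ = 4 - (-8)/8 = 5.
g(5) = 1, g'(5) = 10, so t₂ = 5 - 1/10 = 49/10.
g(49/10) = 1/100, g'(49/10) = 49/5, so t₃ = (49/10) - (1/100)/(49/5) = 4801/980.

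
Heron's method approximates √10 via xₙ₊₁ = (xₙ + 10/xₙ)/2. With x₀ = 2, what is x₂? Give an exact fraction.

x₁ = (2 + 10/2)/2 = 7/2.
x₂ = (7/2 + 10/(7/2))/2 = 89/28.

89/28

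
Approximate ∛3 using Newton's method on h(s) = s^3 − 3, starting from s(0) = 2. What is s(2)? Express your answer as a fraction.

h'(s) = 3s^2.
h(2) = 5, h'(2) = 12, so s(1) = 2 − 5/12 = 19/12.
h(19/12) = 1675/1728, h'(19/12) = 361/48, so s(2) = (19/12) − (1675/1728)/(361/48) = 9451/6498.

9451/6498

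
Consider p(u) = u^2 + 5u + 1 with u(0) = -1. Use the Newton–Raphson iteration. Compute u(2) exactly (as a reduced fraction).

-1/5

p'(u) = 2u + 5.
p(-1) = -3, p'(-1) = 3, so u(1) = (-1) - (-3)/3 = 0.
p(0) = 1, p'(0) = 5, so u(2) = 0 - 1/5 = -1/5.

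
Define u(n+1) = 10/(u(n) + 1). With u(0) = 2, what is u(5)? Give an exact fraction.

1730/603

u(1) = 10/(2 + 1) = 10/3.
u(2) = 10/(10/3 + 1) = 30/13.
u(3) = 10/(30/13 + 1) = 130/43.
u(4) = 10/(130/43 + 1) = 430/173.
u(5) = 10/(430/173 + 1) = 1730/603.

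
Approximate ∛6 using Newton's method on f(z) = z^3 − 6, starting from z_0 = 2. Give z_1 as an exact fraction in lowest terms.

f'(z) = 3z^2.
f(2) = 2, f'(2) = 12, so z_1 = 2 − 2/12 = 11/6.

11/6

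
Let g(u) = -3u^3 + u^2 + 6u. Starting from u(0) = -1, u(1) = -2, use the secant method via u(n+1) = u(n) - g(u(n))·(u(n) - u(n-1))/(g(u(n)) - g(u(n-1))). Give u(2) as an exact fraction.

-10/9

g(-1) = -2, g(-2) = 16. u(2) = (-2) - 16·((-2) - (-1))/(16 - (-2)) = -10/9.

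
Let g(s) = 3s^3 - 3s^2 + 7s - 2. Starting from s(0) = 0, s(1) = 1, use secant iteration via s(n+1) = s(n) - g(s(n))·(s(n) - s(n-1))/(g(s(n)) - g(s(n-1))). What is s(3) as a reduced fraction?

22/71

g(0) = -2, g(1) = 5. s(2) = 1 - 5·(1 - 0)/(5 - (-2)) = 2/7.
g(1) = 5, g(2/7) = -60/343. s(3) = (2/7) - (-60/343)·((2/7) - 1)/((-60/343) - 5) = 22/71.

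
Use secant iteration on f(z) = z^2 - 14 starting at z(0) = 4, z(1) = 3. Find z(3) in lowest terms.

f(4) = 2, f(3) = -5. z(2) = 3 - (-5)·(3 - 4)/((-5) - 2) = 26/7.
f(3) = -5, f(26/7) = -10/49. z(3) = (26/7) - (-10/49)·((26/7) - 3)/((-10/49) - (-5)) = 176/47.

176/47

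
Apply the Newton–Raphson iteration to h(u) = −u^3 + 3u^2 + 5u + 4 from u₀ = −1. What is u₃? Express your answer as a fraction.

−1717448/3429047

h'(u) = −3u^2 + 6u + 5.
h(−1) = 3, h'(−1) = −4, so u₁ = (−1) − 3/(−4) = −1/4.
h(−1/4) = 189/64, h'(−1/4) = 53/16, so u₂ = (−1/4) − (189/64)/(53/16) = −121/106.
h(−121/106) = 4393683/1191016, h'(−121/106) = −64699/11236, so u₃ = (−121/106) − (4393683/1191016)/(−64699/11236) = −1717448/3429047.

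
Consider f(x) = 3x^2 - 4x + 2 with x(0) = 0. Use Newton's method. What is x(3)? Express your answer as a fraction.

f'(x) = 6x - 4.
f(0) = 2, f'(0) = -4, so x(1) = 0 - 2/(-4) = 1/2.
f(1/2) = 3/4, f'(1/2) = -1, so x(2) = (1/2) - (3/4)/(-1) = 5/4.
f(5/4) = 27/16, f'(5/4) = 7/2, so x(3) = (5/4) - (27/16)/(7/2) = 43/56.

43/56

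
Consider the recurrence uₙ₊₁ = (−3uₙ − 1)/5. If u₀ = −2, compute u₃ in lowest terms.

u₁ = (−3·(−2) − 1)/5 = 1.
u₂ = (−3·1 − 1)/5 = −4/5.
u₃ = (−3·(−4/5) − 1)/5 = 7/25.

7/25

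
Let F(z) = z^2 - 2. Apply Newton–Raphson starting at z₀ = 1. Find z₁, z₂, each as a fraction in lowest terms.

F'(z) = 2z.
F(1) = -1, F'(1) = 2, so z₁ = 1 - (-1)/2 = 3/2.
F(3/2) = 1/4, F'(3/2) = 3, so z₂ = (3/2) - (1/4)/3 = 17/12.

z₁ = 3/2, z₂ = 17/12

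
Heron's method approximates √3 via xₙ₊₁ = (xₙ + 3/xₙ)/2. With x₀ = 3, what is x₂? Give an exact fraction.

x₁ = (3 + 3/3)/2 = 2.
x₂ = (2 + 3/2)/2 = 7/4.

7/4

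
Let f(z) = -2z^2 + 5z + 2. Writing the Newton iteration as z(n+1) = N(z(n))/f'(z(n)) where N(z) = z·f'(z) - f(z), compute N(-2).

-10

f'(z) = -4z + 5.
N(z) = z·f'(z) - f(z) = z·(-4z + 5) - (-2z^2 + 5z + 2) = -2z^2 - 2.
N(-2) = -10.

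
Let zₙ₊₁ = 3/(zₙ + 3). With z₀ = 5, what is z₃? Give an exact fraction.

27/35

z₁ = 3/(5 + 3) = 3/8.
z₂ = 3/(3/8 + 3) = 8/9.
z₃ = 3/(8/9 + 3) = 27/35.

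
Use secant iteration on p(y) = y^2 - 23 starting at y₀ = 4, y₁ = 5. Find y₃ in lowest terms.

211/44

p(4) = -7, p(5) = 2. y₂ = 5 - 2·(5 - 4)/(2 - (-7)) = 43/9.
p(5) = 2, p(43/9) = -14/81. y₃ = (43/9) - (-14/81)·((43/9) - 5)/((-14/81) - 2) = 211/44.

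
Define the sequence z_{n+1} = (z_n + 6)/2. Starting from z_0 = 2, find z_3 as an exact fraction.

z_1 = (2 + 6)/2 = 4.
z_2 = (4 + 6)/2 = 5.
z_3 = (5 + 6)/2 = 11/2.

11/2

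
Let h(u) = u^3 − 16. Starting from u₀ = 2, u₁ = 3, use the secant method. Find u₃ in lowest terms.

19990/7987

h(2) = −8, h(3) = 11. u₂ = 3 − 11·(3 − 2)/(11 − (−8)) = 46/19.
h(3) = 11, h(46/19) = −12408/6859. u₃ = (46/19) − (−12408/6859)·((46/19) − 3)/((−12408/6859) − 11) = 19990/7987.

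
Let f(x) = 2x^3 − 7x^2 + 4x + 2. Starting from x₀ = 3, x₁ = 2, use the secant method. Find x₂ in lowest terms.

16/7

f(3) = 5, f(2) = −2. x₂ = 2 − (−2)·(2 − 3)/((−2) − 5) = 16/7.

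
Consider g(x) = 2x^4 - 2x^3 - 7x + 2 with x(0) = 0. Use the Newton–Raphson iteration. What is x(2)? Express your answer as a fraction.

986/3507

g'(x) = 8x^3 - 6x^2 - 7.
g(0) = 2, g'(0) = -7, so x(1) = 0 - 2/(-7) = 2/7.
g(2/7) = -80/2401, g'(2/7) = -2505/343, so x(2) = (2/7) - (-80/2401)/(-2505/343) = 986/3507.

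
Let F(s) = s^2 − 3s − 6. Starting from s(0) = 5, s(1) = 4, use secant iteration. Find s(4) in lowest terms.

599/137

F(5) = 4, F(4) = −2. s(2) = 4 − (−2)·(4 − 5)/((−2) − 4) = 13/3.
F(4) = −2, F(13/3) = −2/9. s(3) = (13/3) − (−2/9)·((13/3) − 4)/((−2/9) − (−2)) = 35/8.
F(13/3) = −2/9, F(35/8) = 1/64. s(4) = (35/8) − (1/64)·((35/8) − (13/3))/((1/64) − (−2/9)) = 599/137.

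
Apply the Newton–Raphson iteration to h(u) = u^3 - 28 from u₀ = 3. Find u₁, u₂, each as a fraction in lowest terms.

u₁ = 82/27, u₂ = 413465/136161

h'(u) = 3u^2.
h(3) = -1, h'(3) = 27, so u₁ = 3 - (-1)/27 = 82/27.
h(82/27) = 244/19683, h'(82/27) = 6724/243, so u₂ = (82/27) - (244/19683)/(6724/243) = 413465/136161.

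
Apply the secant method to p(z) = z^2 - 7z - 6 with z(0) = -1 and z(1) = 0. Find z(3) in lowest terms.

-24/31

p(-1) = 2, p(0) = -6. z(2) = 0 - (-6)·(0 - (-1))/((-6) - 2) = -3/4.
p(0) = -6, p(-3/4) = -3/16. z(3) = (-3/4) - (-3/16)·((-3/4) - 0)/((-3/16) - (-6)) = -24/31.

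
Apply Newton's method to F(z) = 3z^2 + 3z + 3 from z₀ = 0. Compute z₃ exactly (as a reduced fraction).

F'(z) = 6z + 3.
F(0) = 3, F'(0) = 3, so z₁ = 0 - 3/3 = -1.
F(-1) = 3, F'(-1) = -3, so z₂ = (-1) - 3/(-3) = 0.
F(0) = 3, F'(0) = 3, so z₃ = 0 - 3/3 = -1.

-1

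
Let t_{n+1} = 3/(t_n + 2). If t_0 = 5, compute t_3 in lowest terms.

51/55

t_1 = 3/(5 + 2) = 3/7.
t_2 = 3/(3/7 + 2) = 21/17.
t_3 = 3/(21/17 + 2) = 51/55.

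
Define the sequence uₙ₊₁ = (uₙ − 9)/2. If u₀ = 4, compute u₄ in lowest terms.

u₁ = (4 − 9)/2 = −5/2.
u₂ = ((−5/2) − 9)/2 = −23/4.
u₃ = ((−23/4) − 9)/2 = −59/8.
u₄ = ((−59/8) − 9)/2 = −131/16.

−131/16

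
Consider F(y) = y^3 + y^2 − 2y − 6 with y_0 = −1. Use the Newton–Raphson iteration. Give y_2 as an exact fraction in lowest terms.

F'(y) = 3y^2 + 2y − 2.
F(−1) = −4, F'(−1) = −1, so y_1 = (−1) − (−4)/(−1) = −5.
F(−5) = −96, F'(−5) = 63, so y_2 = (−5) − (−96)/63 = −73/21.

−73/21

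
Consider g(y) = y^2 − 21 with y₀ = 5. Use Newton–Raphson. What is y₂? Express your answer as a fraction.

527/115

g'(y) = 2y.
g(5) = 4, g'(5) = 10, so y₁ = 5 − 4/10 = 23/5.
g(23/5) = 4/25, g'(23/5) = 46/5, so y₂ = (23/5) − (4/25)/(46/5) = 527/115.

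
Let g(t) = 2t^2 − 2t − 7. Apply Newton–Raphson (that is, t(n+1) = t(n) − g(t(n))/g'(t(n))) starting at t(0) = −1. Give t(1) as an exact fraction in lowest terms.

g'(t) = 4t − 2.
g(−1) = −3, g'(−1) = −6, so t(1) = (−1) − (−3)/(−6) = −3/2.

−3/2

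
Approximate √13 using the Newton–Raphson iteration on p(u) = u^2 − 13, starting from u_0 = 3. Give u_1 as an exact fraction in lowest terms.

11/3

p'(u) = 2u.
p(3) = −4, p'(3) = 6, so u_1 = 3 − (−4)/6 = 11/3.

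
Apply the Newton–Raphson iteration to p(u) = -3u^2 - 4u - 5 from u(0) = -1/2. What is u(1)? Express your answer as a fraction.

-17/4

p'(u) = -6u - 4.
p(-1/2) = -15/4, p'(-1/2) = -1, so u(1) = (-1/2) - (-15/4)/(-1) = -17/4.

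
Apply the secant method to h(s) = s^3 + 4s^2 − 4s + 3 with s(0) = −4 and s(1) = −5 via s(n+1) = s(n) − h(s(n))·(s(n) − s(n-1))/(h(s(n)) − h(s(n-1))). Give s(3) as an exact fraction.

h(−4) = 19, h(−5) = −2. s(2) = (−5) − (−2)·((−5) − (−4))/((−2) − 19) = −103/21.
h(−5) = −2, h(−103/21) = 7904/9261. s(3) = (−103/21) − (7904/9261)·((−103/21) − (−5))/((7904/9261) − (−2)) = −65183/13213.

−65183/13213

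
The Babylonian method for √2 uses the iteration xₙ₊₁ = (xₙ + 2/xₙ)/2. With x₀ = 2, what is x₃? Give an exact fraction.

577/408

x₁ = (2 + 2/2)/2 = 3/2.
x₂ = (3/2 + 2/(3/2))/2 = 17/12.
x₃ = (17/12 + 2/(17/12))/2 = 577/408.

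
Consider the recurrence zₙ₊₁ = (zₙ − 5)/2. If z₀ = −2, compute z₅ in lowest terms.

z₁ = ((−2) − 5)/2 = −7/2.
z₂ = ((−7/2) − 5)/2 = −17/4.
z₃ = ((−17/4) − 5)/2 = −37/8.
z₄ = ((−37/8) − 5)/2 = −77/16.
z₅ = ((−77/16) − 5)/2 = −157/32.

−157/32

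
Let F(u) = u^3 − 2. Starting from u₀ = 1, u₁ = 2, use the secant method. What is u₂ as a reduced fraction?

F(1) = −1, F(2) = 6. u₂ = 2 − 6·(2 − 1)/(6 − (−1)) = 8/7.

8/7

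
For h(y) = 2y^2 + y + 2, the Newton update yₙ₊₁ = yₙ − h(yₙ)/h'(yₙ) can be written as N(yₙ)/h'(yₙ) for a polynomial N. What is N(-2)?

6

h'(y) = 4y + 1.
N(y) = y·h'(y) − h(y) = y·(4y + 1) − (2y^2 + y + 2) = 2y^2 − 2.
N(-2) = 6.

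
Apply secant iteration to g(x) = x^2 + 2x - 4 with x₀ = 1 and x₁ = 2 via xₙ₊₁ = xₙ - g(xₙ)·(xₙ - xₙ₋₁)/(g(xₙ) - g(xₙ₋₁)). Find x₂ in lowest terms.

g(1) = -1, g(2) = 4. x₂ = 2 - 4·(2 - 1)/(4 - (-1)) = 6/5.

6/5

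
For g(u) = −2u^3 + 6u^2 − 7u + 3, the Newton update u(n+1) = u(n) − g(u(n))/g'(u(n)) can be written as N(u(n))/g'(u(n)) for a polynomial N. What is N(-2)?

g'(u) = −6u^2 + 12u − 7.
N(u) = u·g'(u) − g(u) = u·(−6u^2 + 12u − 7) − (−2u^3 + 6u^2 − 7u + 3) = −4u^3 + 6u^2 − 3.
N(-2) = 53.

53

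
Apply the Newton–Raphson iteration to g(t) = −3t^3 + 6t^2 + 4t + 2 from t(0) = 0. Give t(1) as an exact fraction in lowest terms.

−1/2

g'(t) = −9t^2 + 12t + 4.
g(0) = 2, g'(0) = 4, so t(1) = 0 − 2/4 = −1/2.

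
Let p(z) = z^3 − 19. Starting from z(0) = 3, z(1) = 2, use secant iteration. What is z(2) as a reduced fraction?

49/19

p(3) = 8, p(2) = −11. z(2) = 2 − (−11)·(2 − 3)/((−11) − 8) = 49/19.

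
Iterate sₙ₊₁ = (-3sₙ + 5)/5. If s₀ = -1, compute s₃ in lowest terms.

s₁ = (-3·(-1) + 5)/5 = 8/5.
s₂ = (-3·(8/5) + 5)/5 = 1/25.
s₃ = (-3·(1/25) + 5)/5 = 122/125.

122/125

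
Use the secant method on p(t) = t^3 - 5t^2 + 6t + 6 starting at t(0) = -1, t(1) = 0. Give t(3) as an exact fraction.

-24/35

p(-1) = -6, p(0) = 6. t(2) = 0 - 6·(0 - (-1))/(6 - (-6)) = -1/2.
p(0) = 6, p(-1/2) = 13/8. t(3) = (-1/2) - (13/8)·((-1/2) - 0)/((13/8) - 6) = -24/35.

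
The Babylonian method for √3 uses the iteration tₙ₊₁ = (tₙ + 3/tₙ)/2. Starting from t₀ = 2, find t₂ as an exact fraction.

97/56

t₁ = (2 + 3/2)/2 = 7/4.
t₂ = (7/4 + 3/(7/4))/2 = 97/56.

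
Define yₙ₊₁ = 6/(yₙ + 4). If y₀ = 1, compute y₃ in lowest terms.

78/67

y₁ = 6/(1 + 4) = 6/5.
y₂ = 6/(6/5 + 4) = 15/13.
y₃ = 6/(15/13 + 4) = 78/67.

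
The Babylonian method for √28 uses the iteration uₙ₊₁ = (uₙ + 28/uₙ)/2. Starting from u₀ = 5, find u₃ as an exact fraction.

62921681/11891080

u₁ = (5 + 28/5)/2 = 53/10.
u₂ = (53/10 + 28/(53/10))/2 = 5609/1060.
u₃ = (5609/1060 + 28/(5609/1060))/2 = 62921681/11891080.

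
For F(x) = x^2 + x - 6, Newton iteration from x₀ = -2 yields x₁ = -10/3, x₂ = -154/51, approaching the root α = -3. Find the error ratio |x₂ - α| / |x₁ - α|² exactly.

x₁ - α = -10/3 - (-3) = -10/3 + 3 = -1/3, so |x₁ - α| = 1/3.
x₂ - α = -154/51 - (-3) = -154/51 + 3 = -1/51, so |x₂ - α| = 1/51.
|x₁ - α|² = 1/9.
Ratio = (1/51) / (1/9) = 3/17.

3/17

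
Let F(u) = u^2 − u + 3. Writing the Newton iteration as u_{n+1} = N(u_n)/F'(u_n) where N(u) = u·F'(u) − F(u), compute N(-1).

−2

F'(u) = 2u − 1.
N(u) = u·F'(u) − F(u) = u·(2u − 1) − (u^2 − u + 3) = u^2 − 3.
N(-1) = −2.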